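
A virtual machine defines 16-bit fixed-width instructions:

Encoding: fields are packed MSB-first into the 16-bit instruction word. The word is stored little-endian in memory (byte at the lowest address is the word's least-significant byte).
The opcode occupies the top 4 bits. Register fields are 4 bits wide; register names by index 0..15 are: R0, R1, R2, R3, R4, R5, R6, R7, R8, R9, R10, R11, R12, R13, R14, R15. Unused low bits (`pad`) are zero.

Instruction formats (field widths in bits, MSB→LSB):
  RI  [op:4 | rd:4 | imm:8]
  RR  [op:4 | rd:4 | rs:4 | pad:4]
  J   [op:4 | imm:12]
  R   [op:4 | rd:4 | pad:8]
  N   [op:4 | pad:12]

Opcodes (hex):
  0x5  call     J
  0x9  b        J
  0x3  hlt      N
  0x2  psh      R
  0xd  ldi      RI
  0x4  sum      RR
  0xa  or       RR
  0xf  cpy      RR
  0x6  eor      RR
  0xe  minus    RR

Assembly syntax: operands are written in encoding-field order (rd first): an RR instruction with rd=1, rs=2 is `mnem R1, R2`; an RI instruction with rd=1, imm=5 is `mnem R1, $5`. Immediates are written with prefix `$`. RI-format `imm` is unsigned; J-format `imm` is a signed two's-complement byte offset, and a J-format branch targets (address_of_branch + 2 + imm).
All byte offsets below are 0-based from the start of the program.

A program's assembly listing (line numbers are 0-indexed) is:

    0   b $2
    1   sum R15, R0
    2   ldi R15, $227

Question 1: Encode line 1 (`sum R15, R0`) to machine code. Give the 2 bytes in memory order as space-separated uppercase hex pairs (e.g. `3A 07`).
1. sum fields op=0x4:4|rd=15:4|rs=0:4|pad=0:4 → word 4f00h → 00 4f

00 4F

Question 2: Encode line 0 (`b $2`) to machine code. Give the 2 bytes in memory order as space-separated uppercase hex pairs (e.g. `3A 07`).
02 90

0. b fields op=0x9:4|imm=2:12 → word 9002h → 02 90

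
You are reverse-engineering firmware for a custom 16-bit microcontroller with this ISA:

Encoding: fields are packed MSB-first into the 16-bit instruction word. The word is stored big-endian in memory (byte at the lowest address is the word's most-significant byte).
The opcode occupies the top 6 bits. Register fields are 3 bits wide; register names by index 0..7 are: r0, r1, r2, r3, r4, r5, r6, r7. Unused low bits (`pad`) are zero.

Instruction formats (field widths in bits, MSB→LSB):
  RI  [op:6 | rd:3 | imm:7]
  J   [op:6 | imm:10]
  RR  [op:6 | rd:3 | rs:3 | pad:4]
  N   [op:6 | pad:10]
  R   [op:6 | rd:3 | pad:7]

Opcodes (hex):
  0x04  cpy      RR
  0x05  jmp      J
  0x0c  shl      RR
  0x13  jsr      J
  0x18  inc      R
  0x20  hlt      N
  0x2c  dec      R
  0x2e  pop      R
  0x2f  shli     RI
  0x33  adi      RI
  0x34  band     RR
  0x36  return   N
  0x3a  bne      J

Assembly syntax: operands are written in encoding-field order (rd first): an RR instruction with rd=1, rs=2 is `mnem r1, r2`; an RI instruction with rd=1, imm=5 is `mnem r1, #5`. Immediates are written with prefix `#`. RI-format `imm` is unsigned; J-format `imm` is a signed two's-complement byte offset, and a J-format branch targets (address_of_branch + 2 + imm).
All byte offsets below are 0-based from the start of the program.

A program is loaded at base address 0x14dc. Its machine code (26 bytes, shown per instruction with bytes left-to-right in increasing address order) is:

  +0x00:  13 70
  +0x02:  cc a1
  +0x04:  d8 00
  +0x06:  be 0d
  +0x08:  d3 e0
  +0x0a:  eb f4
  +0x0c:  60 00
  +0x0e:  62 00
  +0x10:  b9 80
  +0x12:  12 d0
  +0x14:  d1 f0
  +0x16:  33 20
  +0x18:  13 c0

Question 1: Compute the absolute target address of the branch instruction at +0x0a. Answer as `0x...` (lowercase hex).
off 0x0a: read eb f4 as big → 0xebf4
  opcode bits[15:10]=0x3a: bne/J
  imm@[9:0]=0x3f4 (s10→-12) ⇒ #-12
  target = base 0x14dc + off 0x0a + 2 + imm -12 = 0x14dc

0x14dc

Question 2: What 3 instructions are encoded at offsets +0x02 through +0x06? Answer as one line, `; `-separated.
off 0x02: read cc a1 as big → 0xcca1
  opcode bits[15:10]=0x33: adi/RI
  rd: (w>>7)&0x7=0x1 → r1
  imm: (w>>0)&0x7f=0x21 → #33
off 0x04: read d8 00 as big → 0xd800
  opcode bits[15:10]=0x36: return/N
off 0x06: read be 0d as big → 0xbe0d
  opcode bits[15:10]=0x2f: shli/RI
  rd: (w>>7)&0x7=0x4 → r4
  imm: (w>>0)&0x7f=0xd → #13

adi r1, #33; return; shli r4, #13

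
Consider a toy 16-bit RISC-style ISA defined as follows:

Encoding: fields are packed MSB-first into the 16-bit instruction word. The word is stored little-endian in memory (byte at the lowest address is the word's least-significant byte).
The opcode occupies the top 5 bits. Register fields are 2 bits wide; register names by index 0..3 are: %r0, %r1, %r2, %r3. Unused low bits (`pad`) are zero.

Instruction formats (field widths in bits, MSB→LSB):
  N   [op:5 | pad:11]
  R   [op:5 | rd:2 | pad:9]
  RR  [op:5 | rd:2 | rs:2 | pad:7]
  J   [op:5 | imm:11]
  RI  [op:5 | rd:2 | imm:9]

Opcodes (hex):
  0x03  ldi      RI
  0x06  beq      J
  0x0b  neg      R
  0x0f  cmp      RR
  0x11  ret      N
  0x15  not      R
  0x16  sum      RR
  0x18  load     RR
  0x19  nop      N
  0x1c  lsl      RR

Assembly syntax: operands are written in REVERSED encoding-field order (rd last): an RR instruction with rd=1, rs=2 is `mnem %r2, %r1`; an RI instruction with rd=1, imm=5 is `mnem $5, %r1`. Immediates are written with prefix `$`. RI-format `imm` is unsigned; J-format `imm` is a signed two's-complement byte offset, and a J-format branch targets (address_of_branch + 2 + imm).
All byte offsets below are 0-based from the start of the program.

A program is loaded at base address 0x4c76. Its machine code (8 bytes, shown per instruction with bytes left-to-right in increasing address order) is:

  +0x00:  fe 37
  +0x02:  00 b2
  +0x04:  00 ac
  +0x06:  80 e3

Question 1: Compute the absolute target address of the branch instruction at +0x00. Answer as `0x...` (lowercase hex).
@+00  little-endian(fe 37) = 0x37fe
  op=0x37fe>>11=0x6 ⇒ beq (J)
  imm: (w>>0)&0x7ff=0x7fe (s11→-2) → $-2
  target = base 0x4c76 + off 0x00 + 2 + imm -2 = 0x4c76

0x4c76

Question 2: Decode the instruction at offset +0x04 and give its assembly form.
not %r2

+0x04: 00 ac ⇒ word 0xac00 (little)
  top 5b → 0x15 → not [R]
  rd: (w>>9)&0x3=0x2 → %r2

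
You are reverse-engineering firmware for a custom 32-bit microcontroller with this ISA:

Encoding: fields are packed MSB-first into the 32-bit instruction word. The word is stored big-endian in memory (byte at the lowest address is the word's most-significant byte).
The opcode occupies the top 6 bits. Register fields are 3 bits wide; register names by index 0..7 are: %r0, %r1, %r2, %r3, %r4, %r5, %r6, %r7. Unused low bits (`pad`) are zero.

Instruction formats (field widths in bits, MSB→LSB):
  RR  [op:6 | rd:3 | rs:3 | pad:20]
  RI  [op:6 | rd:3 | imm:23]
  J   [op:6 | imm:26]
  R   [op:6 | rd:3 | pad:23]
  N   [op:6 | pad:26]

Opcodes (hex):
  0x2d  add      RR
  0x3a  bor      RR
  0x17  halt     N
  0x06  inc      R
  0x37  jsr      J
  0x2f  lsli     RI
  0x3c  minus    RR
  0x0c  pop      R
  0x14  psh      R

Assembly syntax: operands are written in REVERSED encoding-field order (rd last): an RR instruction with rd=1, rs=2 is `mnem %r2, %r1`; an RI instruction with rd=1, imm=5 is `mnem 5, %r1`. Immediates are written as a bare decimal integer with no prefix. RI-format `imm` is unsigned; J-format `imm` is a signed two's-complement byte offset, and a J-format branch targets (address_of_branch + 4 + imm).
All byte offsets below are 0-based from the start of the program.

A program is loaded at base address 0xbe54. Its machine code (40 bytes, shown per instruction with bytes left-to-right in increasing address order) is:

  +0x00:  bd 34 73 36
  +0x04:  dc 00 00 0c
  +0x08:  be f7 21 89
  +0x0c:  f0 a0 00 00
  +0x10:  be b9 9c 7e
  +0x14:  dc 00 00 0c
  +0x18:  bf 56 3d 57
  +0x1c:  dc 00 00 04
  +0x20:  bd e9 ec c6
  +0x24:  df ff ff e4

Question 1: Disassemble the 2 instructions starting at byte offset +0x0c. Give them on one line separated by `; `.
minus %r2, %r1; lsli 3775614, %r5

@+0c  big-endian(f0 a0 00 00) = 0xf0a00000
  op=0xf0a00000>>26=0x3c ⇒ minus (RR)
  rd: (w>>23)&0x7=0x1 → %r1
  rs: (w>>20)&0x7=0x2 → %r2
@+10  big-endian(be b9 9c 7e) = 0xbeb99c7e
  op=0xbeb99c7e>>26=0x2f ⇒ lsli (RI)
  rd: (w>>23)&0x7=0x5 → %r5
  imm: (w>>0)&0x7fffff=0x399c7e → 3775614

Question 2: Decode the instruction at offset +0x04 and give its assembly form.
@+04  big-endian(dc 00 00 0c) = 0xdc00000c
  top 6b → 0x37 → jsr [J]
  imm: (w>>0)&0x3ffffff=0xc → 12

jsr 12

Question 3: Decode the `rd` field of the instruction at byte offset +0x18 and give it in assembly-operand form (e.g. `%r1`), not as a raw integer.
%r6

off 0x18: read bf 56 3d 57 as big → 0xbf563d57
  top 6b → 0x2f → lsli [RI]
  [25:23] rd=6 = %r6
  [22:0] imm=5651799 = 5651799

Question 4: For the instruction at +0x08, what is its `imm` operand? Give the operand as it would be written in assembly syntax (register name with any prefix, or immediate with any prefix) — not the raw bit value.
[08] be f7 21 89 → 0xbef72189
  top 6b → 0x2f → lsli [RI]
  rd: (w>>23)&0x7=0x5 → %r5
  imm: (w>>0)&0x7fffff=0x772189 → 7807369

7807369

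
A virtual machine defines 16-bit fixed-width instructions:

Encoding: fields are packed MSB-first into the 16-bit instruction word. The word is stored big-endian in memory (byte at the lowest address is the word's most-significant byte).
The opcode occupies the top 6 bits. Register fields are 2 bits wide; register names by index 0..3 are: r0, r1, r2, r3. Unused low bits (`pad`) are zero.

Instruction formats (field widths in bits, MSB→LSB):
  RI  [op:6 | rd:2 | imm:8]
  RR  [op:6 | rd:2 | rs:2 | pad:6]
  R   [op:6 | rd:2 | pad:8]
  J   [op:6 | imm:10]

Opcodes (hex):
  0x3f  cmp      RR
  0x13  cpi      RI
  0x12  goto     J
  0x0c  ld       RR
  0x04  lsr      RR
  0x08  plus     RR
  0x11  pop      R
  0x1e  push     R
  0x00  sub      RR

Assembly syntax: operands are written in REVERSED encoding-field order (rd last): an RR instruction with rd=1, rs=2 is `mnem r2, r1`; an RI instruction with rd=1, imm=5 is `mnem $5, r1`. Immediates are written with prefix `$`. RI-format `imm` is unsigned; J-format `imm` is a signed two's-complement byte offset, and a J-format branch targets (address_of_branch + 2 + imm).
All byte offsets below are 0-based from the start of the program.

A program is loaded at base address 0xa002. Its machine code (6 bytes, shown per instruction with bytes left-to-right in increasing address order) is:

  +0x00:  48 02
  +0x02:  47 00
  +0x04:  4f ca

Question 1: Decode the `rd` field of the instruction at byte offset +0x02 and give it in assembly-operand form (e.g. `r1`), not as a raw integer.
@+02  big-endian(47 00) = 0x4700
  opcode bits[15:10]=0x11: pop/R
  rd: (w>>8)&0x3=0x3 → r3

r3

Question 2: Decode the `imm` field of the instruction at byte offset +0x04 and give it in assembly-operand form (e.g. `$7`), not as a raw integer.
off 0x04: read 4f ca as big → 0x4fca
  op=0x4fca>>10=0x13 ⇒ cpi (RI)
  rd: (w>>8)&0x3=0x3 → r3
  imm: (w>>0)&0xff=0xca → $202

$202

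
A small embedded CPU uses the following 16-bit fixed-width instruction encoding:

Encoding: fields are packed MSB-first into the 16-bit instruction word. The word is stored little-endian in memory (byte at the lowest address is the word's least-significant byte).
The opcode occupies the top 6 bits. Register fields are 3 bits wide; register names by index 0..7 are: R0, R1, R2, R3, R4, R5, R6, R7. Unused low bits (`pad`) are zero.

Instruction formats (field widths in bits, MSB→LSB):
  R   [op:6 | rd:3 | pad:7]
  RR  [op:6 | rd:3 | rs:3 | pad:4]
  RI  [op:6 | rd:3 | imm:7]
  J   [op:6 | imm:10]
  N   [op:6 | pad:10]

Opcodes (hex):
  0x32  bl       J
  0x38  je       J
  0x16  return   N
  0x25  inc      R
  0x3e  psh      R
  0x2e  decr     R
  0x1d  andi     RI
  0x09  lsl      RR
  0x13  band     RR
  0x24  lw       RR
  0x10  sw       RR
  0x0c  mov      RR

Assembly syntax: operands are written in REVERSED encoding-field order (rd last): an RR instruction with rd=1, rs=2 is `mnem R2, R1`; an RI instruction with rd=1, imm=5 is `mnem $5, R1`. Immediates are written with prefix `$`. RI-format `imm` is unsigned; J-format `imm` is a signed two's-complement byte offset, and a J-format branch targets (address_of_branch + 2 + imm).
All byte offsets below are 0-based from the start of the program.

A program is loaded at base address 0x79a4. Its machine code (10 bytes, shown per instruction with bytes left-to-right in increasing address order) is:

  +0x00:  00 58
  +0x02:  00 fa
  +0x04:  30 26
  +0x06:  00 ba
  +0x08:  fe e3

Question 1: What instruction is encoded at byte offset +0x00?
return

+0x00: 00 58 ⇒ word 0x5800 (little)
  op=0x5800>>10=0x16 ⇒ return (N)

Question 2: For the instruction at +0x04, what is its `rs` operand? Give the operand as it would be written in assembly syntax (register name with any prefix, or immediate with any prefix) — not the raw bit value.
R3

off 0x04: read 30 26 as little → 0x2630
  top 6b → 0x9 → lsl [RR]
  [9:7] rd=4 = R4
  [6:4] rs=3 = R3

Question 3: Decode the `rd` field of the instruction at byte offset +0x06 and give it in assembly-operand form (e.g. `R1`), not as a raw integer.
R4

[06] 00 ba → 0xba00
  op=0xba00>>10=0x2e ⇒ decr (R)
  [9:7] rd=4 = R4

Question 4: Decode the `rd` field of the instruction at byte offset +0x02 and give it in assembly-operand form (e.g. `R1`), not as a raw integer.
+0x02: 00 fa ⇒ word 0xfa00 (little)
  opcode bits[15:10]=0x3e: psh/R
  rd: (w>>7)&0x7=0x4 → R4

R4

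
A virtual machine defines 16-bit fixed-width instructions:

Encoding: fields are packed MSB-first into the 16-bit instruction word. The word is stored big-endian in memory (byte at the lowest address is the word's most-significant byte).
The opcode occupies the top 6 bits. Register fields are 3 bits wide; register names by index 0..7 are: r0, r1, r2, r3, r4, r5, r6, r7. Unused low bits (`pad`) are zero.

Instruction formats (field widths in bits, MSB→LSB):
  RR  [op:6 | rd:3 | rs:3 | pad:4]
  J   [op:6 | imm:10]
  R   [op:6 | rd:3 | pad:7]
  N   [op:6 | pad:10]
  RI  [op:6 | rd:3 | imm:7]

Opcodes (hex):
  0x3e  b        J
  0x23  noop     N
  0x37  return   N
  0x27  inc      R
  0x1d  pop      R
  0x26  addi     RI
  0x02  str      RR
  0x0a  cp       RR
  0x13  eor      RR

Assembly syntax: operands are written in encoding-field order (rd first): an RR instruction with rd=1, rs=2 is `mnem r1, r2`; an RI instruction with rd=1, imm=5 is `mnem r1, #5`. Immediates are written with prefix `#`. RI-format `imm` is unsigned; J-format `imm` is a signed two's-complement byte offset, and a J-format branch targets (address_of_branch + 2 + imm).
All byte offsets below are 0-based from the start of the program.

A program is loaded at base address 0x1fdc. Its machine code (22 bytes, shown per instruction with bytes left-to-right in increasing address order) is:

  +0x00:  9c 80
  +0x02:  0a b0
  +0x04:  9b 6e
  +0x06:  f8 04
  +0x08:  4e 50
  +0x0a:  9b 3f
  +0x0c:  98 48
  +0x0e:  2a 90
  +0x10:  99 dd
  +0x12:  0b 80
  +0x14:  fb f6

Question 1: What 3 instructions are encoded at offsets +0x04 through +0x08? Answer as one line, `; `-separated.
+0x04: 9b 6e ⇒ word 0x9b6e (big)
  op=0x9b6e>>10=0x26 ⇒ addi (RI)
  [9:7] rd=6 = r6
  [6:0] imm=110 = #110
+0x06: f8 04 ⇒ word 0xf804 (big)
  op=0xf804>>10=0x3e ⇒ b (J)
  [9:0] imm=4 = #4
+0x08: 4e 50 ⇒ word 0x4e50 (big)
  op=0x4e50>>10=0x13 ⇒ eor (RR)
  [9:7] rd=4 = r4
  [6:4] rs=5 = r5

addi r6, #110; b #4; eor r4, r5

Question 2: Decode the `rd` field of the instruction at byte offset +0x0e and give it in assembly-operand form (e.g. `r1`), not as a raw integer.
off 0x0e: read 2a 90 as big → 0x2a90
  opcode bits[15:10]=0xa: cp/RR
  rd@[9:7]=0x5 ⇒ r5
  rs@[6:4]=0x1 ⇒ r1

r5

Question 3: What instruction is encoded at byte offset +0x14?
b #-10

[14] fb f6 → 0xfbf6
  op=0xfbf6>>10=0x3e ⇒ b (J)
  imm: (w>>0)&0x3ff=0x3f6 (s10→-10) → #-10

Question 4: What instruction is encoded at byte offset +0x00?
inc r1

@+00  big-endian(9c 80) = 0x9c80
  op=0x9c80>>10=0x27 ⇒ inc (R)
  [9:7] rd=1 = r1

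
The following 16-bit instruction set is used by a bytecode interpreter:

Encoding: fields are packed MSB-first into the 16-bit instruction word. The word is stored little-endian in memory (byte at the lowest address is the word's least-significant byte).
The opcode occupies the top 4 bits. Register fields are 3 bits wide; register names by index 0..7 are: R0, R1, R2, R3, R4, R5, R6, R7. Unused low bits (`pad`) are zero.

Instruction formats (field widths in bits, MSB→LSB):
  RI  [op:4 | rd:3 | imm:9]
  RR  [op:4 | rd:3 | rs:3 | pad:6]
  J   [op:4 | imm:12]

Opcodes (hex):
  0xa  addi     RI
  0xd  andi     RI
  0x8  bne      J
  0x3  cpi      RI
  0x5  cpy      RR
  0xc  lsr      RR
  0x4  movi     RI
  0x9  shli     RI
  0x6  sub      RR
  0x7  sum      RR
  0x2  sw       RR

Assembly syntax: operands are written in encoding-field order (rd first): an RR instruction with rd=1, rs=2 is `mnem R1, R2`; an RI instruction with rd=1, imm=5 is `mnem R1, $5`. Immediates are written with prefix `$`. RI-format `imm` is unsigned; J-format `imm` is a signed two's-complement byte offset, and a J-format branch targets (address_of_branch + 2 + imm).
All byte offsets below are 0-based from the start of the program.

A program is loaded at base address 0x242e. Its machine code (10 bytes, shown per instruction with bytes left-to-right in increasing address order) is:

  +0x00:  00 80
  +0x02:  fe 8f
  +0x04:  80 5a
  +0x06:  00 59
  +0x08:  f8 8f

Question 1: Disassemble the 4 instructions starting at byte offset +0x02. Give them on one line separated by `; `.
+0x02: fe 8f ⇒ word 0x8ffe (little)
  top 4b → 0x8 → bne [J]
  imm: (w>>0)&0xfff=0xffe (s12→-2) → $-2
+0x04: 80 5a ⇒ word 0x5a80 (little)
  top 4b → 0x5 → cpy [RR]
  rd: (w>>9)&0x7=0x5 → R5
  rs: (w>>6)&0x7=0x2 → R2
+0x06: 00 59 ⇒ word 0x5900 (little)
  top 4b → 0x5 → cpy [RR]
  rd: (w>>9)&0x7=0x4 → R4
  rs: (w>>6)&0x7=0x4 → R4
+0x08: f8 8f ⇒ word 0x8ff8 (little)
  top 4b → 0x8 → bne [J]
  imm: (w>>0)&0xfff=0xff8 (s12→-8) → $-8

bne $-2; cpy R5, R2; cpy R4, R4; bne $-8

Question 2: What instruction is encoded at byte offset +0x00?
bne $0

+0x00: 00 80 ⇒ word 0x8000 (little)
  top 4b → 0x8 → bne [J]
  imm: (w>>0)&0xfff=0x0 → $0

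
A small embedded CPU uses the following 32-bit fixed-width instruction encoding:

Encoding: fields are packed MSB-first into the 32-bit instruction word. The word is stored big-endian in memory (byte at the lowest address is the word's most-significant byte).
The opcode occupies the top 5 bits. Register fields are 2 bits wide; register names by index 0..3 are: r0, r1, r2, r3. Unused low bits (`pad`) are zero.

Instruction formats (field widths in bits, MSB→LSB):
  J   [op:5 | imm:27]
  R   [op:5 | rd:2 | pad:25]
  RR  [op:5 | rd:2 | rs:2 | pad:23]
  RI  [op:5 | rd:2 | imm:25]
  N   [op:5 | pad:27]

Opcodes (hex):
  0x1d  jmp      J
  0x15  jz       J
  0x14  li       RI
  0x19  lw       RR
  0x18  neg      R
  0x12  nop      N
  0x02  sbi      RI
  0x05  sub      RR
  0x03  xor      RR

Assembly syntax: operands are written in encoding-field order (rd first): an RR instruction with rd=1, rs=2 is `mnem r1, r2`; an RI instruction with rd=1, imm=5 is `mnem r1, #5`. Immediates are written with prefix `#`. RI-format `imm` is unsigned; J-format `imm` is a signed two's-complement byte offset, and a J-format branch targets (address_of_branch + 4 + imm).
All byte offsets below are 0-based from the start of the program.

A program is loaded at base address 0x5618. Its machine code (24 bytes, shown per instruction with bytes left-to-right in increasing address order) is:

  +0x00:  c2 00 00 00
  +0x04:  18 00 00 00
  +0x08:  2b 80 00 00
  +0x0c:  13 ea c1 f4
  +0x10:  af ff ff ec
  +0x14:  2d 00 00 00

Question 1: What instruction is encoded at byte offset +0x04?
xor r0, r0

[04] 18 00 00 00 → 0x18000000
  opcode bits[31:27]=0x3: xor/RR
  [26:25] rd=0 = r0
  [24:23] rs=0 = r0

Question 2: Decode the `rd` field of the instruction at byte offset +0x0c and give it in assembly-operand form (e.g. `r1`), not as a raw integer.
r1

@+0c  big-endian(13 ea c1 f4) = 0x13eac1f4
  op=0x13eac1f4>>27=0x2 ⇒ sbi (RI)
  rd@[26:25]=0x1 ⇒ r1
  imm@[24:0]=0x1eac1f4 ⇒ #32162292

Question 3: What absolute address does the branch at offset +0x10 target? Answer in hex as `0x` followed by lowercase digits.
+0x10: af ff ff ec ⇒ word 0xafffffec (big)
  top 5b → 0x15 → jz [J]
  imm@[26:0]=0x7ffffec (s27→-20) ⇒ #-20
  target = base 0x5618 + off 0x10 + 4 + imm -20 = 0x5618

0x5618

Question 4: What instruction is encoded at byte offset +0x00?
neg r1

[00] c2 00 00 00 → 0xc2000000
  opcode bits[31:27]=0x18: neg/R
  rd@[26:25]=0x1 ⇒ r1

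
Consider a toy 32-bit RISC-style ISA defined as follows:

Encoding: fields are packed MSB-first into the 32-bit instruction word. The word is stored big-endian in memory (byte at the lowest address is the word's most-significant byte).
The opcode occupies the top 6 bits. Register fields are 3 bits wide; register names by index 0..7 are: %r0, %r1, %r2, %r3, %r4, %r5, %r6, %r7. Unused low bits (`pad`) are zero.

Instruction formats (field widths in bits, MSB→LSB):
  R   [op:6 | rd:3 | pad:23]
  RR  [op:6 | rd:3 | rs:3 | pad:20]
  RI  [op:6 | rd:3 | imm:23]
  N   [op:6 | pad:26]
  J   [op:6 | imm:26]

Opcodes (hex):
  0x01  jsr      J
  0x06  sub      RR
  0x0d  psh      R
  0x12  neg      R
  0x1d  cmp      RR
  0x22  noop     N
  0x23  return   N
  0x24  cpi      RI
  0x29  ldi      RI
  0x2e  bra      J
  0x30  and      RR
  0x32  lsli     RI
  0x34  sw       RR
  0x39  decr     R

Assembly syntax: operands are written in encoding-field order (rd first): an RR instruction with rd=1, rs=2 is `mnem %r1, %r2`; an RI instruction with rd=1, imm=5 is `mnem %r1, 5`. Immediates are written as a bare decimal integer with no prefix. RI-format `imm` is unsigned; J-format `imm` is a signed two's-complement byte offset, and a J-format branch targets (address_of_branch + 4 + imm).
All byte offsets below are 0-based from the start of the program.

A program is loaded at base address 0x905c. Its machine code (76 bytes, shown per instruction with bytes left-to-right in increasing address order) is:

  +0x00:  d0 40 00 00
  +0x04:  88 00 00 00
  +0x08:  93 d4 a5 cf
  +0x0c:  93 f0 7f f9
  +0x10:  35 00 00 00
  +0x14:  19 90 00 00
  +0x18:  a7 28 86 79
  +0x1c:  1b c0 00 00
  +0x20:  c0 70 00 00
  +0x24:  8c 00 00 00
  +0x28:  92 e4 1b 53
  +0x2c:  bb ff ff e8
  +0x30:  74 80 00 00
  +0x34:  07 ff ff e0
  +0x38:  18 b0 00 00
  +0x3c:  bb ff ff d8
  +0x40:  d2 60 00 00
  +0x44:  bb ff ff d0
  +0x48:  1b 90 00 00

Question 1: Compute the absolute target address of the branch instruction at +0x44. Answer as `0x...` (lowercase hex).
@+44  big-endian(bb ff ff d0) = 0xbbffffd0
  opcode bits[31:26]=0x2e: bra/J
  imm: (w>>0)&0x3ffffff=0x3ffffd0 (s26→-48) → -48
  target = base 0x905c + off 0x44 + 4 + imm -48 = 0x9074

0x9074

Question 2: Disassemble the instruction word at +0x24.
return

@+24  big-endian(8c 00 00 00) = 0x8c000000
  op=0x8c000000>>26=0x23 ⇒ return (N)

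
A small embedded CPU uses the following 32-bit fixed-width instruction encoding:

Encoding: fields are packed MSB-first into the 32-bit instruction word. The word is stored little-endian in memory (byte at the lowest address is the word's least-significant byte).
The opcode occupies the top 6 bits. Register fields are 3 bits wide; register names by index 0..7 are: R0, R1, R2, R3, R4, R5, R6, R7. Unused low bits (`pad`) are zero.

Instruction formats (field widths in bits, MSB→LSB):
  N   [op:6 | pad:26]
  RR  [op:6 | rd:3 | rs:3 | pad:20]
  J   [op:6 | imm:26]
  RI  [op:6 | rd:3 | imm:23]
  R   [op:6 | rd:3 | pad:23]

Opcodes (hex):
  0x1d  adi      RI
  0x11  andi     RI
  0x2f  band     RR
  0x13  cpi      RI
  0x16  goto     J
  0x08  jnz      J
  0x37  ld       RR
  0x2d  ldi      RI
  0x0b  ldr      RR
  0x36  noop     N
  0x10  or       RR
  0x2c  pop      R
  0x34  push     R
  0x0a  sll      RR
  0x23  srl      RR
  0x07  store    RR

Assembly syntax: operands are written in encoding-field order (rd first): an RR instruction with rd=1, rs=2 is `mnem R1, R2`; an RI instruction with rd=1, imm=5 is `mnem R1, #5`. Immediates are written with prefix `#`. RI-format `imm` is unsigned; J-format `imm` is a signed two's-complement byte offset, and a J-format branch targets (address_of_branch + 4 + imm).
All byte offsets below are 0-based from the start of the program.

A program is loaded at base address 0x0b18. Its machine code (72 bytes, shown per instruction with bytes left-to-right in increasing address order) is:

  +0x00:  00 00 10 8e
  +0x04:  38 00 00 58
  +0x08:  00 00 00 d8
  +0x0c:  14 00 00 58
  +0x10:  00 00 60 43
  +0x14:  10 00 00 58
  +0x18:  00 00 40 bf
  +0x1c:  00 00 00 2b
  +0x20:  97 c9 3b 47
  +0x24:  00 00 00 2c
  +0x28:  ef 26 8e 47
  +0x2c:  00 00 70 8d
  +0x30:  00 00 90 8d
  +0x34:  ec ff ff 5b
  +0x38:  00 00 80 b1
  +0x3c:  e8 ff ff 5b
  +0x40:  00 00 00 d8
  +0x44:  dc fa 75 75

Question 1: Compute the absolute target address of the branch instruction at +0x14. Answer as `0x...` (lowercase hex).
+0x14: 10 00 00 58 ⇒ word 0x58000010 (little)
  top 6b → 0x16 → goto [J]
  [25:0] imm=16 = #16
  target = base 0x0b18 + off 0x14 + 4 + imm 16 = 0x0b40

0x0b40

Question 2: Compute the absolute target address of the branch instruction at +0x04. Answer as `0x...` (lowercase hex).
0x0b58

+0x04: 38 00 00 58 ⇒ word 0x58000038 (little)
  top 6b → 0x16 → goto [J]
  [25:0] imm=56 = #56
  target = base 0x0b18 + off 0x04 + 4 + imm 56 = 0x0b58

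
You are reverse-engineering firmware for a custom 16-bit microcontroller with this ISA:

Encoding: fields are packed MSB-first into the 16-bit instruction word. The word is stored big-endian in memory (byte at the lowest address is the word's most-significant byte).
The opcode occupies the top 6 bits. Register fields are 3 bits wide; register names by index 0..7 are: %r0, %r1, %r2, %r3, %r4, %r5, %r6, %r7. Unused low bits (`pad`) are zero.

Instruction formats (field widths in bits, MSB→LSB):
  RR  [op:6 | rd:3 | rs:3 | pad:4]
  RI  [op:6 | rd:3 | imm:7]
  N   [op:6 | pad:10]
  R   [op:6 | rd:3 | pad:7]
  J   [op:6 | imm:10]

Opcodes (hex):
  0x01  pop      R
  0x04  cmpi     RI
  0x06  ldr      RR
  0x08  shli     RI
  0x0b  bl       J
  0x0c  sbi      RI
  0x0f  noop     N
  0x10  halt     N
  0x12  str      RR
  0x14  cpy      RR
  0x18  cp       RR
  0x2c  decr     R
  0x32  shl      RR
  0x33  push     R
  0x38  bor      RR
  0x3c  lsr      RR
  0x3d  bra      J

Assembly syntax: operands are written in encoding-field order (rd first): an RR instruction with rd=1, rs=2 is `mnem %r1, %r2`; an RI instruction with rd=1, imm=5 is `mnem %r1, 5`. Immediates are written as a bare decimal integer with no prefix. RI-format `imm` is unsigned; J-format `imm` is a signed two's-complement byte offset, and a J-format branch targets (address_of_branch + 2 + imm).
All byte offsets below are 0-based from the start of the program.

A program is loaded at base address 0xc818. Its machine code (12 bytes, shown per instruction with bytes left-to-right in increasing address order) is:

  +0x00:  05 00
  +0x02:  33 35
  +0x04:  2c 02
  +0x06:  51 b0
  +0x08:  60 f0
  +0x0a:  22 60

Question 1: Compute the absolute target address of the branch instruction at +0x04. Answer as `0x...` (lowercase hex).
@+04  big-endian(2c 02) = 0x2c02
  opcode bits[15:10]=0xb: bl/J
  imm@[9:0]=0x2 ⇒ 2
  target = base 0xc818 + off 0x04 + 2 + imm 2 = 0xc820

0xc820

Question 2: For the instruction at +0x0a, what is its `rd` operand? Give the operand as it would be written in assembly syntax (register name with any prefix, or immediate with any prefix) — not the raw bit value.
%r4

[0a] 22 60 → 0x2260
  op=0x2260>>10=0x8 ⇒ shli (RI)
  rd@[9:7]=0x4 ⇒ %r4
  imm@[6:0]=0x60 ⇒ 96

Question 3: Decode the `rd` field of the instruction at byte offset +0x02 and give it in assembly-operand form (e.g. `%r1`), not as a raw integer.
+0x02: 33 35 ⇒ word 0x3335 (big)
  op=0x3335>>10=0xc ⇒ sbi (RI)
  rd@[9:7]=0x6 ⇒ %r6
  imm@[6:0]=0x35 ⇒ 53

%r6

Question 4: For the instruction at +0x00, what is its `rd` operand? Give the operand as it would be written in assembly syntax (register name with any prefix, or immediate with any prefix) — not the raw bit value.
off 0x00: read 05 00 as big → 0x0500
  top 6b → 0x1 → pop [R]
  rd@[9:7]=0x2 ⇒ %r2

%r2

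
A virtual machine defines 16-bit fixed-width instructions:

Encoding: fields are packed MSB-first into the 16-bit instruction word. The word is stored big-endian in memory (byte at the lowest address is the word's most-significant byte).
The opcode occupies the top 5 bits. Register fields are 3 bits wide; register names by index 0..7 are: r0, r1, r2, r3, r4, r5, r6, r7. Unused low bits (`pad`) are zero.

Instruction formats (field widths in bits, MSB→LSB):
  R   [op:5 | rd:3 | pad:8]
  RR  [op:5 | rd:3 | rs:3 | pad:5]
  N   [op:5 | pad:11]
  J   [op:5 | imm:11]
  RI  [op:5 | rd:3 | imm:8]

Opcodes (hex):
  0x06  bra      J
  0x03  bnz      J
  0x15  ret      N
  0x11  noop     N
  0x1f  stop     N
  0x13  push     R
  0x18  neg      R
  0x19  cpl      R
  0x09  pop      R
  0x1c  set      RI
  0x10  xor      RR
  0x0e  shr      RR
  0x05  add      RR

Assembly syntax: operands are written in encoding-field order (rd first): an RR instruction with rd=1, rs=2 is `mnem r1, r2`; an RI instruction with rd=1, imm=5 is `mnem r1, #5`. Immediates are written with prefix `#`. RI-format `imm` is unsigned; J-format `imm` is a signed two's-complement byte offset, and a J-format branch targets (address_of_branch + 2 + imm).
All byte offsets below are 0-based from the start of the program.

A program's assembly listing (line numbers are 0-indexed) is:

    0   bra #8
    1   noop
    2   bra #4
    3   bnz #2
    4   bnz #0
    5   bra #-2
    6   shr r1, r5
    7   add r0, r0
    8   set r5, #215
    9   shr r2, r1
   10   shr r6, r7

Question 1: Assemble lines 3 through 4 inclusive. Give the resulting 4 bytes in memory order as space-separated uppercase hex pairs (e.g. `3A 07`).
L3: bnz op=0x3:5|imm=2:11 ⇒ 0x1802 ⇒ big 18 02
L4: bnz op=0x3:5|imm=0:11 ⇒ 0x1800 ⇒ big 18 00

18 02 18 00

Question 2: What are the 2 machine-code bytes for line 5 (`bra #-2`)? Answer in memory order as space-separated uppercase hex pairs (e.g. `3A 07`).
37 FE

L5: bra op=0x6:5|imm=-2:11 ⇒ 0x37fe ⇒ big 37 fe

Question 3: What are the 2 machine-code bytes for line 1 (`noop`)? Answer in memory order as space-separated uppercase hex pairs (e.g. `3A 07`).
88 00

line 1 (noop): pack op=0x11:5|pad=0:11 = 0x8800; big→ 88 00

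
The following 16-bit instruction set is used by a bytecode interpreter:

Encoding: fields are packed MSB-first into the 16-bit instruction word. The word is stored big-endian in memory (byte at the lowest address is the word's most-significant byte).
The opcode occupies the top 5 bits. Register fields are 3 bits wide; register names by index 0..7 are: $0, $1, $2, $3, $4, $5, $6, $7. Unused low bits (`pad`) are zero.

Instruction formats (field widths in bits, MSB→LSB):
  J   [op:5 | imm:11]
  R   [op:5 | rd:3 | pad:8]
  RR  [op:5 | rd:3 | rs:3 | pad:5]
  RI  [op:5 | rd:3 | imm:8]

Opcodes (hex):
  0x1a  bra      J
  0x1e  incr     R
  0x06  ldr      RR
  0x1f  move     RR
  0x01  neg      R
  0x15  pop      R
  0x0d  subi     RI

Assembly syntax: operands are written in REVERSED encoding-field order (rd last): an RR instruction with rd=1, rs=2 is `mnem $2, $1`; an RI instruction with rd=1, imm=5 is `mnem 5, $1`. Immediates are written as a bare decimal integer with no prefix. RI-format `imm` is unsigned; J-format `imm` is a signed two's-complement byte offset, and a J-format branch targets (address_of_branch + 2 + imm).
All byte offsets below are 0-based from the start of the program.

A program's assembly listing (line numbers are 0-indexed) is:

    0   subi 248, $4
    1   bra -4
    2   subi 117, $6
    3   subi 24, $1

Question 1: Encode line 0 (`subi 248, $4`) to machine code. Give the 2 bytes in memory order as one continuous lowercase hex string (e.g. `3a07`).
line 0 (subi): pack op=0xd:5|rd=4:3|imm=248:8 = 0x6cf8; big→ 6c f8

6cf8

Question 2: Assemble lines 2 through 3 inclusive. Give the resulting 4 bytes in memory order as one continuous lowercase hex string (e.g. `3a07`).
6e756918

line 2 (subi): pack op=0xd:5|rd=6:3|imm=117:8 = 0x6e75; big→ 6e 75
line 3 (subi): pack op=0xd:5|rd=1:3|imm=24:8 = 0x6918; big→ 69 18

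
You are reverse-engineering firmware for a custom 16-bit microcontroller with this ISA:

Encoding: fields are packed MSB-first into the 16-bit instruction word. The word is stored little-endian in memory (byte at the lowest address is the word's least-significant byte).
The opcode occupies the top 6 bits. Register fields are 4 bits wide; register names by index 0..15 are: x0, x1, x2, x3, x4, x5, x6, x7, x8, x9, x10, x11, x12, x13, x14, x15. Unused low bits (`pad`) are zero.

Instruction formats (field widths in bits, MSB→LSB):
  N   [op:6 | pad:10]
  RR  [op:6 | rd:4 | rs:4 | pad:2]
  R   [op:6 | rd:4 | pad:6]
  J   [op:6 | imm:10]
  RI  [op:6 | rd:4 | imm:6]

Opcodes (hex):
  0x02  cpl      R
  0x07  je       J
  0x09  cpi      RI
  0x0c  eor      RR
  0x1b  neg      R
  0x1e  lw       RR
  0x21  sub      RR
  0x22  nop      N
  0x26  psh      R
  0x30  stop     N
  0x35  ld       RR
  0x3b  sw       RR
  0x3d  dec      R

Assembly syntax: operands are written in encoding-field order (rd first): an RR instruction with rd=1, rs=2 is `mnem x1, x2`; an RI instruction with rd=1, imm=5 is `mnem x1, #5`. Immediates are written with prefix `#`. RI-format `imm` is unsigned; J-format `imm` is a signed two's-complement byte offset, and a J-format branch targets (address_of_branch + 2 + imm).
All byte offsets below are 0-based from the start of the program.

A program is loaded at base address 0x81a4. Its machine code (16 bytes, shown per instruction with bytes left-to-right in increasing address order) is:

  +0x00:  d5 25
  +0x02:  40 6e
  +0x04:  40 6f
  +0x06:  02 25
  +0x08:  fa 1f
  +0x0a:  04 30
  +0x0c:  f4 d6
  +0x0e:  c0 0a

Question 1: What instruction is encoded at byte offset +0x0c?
+0x0c: f4 d6 ⇒ word 0xd6f4 (little)
  op=0xd6f4>>10=0x35 ⇒ ld (RR)
  rd@[9:6]=0xb ⇒ x11
  rs@[5:2]=0xd ⇒ x13

ld x11, x13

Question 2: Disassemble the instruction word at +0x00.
cpi x7, #21

[00] d5 25 → 0x25d5
  opcode bits[15:10]=0x9: cpi/RI
  [9:6] rd=7 = x7
  [5:0] imm=21 = #21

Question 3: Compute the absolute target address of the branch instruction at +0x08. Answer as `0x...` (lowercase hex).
0x81a8

@+08  little-endian(fa 1f) = 0x1ffa
  opcode bits[15:10]=0x7: je/J
  imm@[9:0]=0x3fa (s10→-6) ⇒ #-6
  target = base 0x81a4 + off 0x08 + 2 + imm -6 = 0x81a8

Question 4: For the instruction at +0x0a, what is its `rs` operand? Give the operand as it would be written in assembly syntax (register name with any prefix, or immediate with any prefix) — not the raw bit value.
x1

@+0a  little-endian(04 30) = 0x3004
  opcode bits[15:10]=0xc: eor/RR
  rd: (w>>6)&0xf=0x0 → x0
  rs: (w>>2)&0xf=0x1 → x1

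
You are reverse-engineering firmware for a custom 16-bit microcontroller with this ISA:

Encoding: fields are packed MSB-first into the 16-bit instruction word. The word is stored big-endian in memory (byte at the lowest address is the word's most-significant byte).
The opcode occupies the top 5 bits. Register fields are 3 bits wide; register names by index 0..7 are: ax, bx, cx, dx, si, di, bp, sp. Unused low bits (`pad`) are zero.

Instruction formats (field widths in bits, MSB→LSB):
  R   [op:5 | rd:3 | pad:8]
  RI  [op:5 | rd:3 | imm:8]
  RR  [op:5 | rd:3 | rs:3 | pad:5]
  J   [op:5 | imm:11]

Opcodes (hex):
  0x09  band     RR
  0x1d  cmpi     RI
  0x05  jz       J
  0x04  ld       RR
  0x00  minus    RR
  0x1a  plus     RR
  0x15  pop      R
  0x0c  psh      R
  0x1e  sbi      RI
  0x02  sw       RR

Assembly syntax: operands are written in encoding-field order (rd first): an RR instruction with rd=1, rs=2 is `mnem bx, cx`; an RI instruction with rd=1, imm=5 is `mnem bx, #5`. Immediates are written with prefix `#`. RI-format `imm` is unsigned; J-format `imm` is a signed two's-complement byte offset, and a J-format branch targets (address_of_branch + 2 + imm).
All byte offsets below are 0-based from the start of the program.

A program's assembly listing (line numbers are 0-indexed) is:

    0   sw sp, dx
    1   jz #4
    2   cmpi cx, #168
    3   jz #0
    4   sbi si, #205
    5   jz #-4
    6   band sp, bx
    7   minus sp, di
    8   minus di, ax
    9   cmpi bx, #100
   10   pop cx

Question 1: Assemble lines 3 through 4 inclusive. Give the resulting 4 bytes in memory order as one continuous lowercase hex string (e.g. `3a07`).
L3: jz op=0x5:5|imm=0:11 ⇒ 0x2800 ⇒ big 28 00
L4: sbi op=0x1e:5|rd=4:3|imm=205:8 ⇒ 0xf4cd ⇒ big f4 cd

2800f4cd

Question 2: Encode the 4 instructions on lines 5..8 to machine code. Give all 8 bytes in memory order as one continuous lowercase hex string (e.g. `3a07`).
2ffc4f2007a00500

line 5 (jz): pack op=0x5:5|imm=-4:11 = 0x2ffc; big→ 2f fc
line 6 (band): pack op=0x9:5|rd=7:3|rs=1:3|pad=0:5 = 0x4f20; big→ 4f 20
line 7 (minus): pack op=0x0:5|rd=7:3|rs=5:3|pad=0:5 = 0x07a0; big→ 07 a0
line 8 (minus): pack op=0x0:5|rd=5:3|rs=0:3|pad=0:5 = 0x0500; big→ 05 00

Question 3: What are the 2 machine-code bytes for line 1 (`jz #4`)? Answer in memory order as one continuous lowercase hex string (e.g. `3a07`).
2804

line 1 (jz): pack op=0x5:5|imm=4:11 = 0x2804; big→ 28 04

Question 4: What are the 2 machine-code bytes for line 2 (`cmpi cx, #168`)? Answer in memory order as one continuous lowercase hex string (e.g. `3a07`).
L2: cmpi op=0x1d:5|rd=2:3|imm=168:8 ⇒ 0xeaa8 ⇒ big ea a8

eaa8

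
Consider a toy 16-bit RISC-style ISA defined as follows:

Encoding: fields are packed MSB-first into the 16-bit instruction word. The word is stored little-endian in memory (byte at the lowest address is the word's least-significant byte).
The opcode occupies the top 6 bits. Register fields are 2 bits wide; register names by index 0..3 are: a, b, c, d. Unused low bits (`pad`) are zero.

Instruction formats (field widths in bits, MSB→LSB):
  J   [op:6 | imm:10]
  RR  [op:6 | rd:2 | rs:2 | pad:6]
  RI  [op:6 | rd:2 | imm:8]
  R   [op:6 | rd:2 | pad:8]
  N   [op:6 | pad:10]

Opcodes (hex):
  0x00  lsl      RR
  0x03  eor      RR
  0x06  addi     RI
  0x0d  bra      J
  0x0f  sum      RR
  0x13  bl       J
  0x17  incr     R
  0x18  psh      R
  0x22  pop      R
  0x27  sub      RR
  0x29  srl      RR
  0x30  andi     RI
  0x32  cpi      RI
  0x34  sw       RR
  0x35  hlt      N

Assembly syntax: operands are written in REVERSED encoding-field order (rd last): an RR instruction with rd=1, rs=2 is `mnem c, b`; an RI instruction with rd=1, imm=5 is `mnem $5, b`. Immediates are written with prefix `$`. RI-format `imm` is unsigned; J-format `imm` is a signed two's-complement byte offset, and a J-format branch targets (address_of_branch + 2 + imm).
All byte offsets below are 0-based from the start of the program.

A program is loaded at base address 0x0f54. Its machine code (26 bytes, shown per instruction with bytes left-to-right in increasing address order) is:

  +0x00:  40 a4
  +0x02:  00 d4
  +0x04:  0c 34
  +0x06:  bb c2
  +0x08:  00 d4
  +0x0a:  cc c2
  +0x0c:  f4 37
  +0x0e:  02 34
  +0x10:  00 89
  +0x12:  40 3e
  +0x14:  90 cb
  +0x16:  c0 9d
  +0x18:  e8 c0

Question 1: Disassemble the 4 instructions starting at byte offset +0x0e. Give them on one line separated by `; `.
[0e] 02 34 → 0x3402
  top 6b → 0xd → bra [J]
  [9:0] imm=2 = $2
[10] 00 89 → 0x8900
  top 6b → 0x22 → pop [R]
  [9:8] rd=1 = b
[12] 40 3e → 0x3e40
  top 6b → 0xf → sum [RR]
  [9:8] rd=2 = c
  [7:6] rs=1 = b
[14] 90 cb → 0xcb90
  top 6b → 0x32 → cpi [RI]
  [9:8] rd=3 = d
  [7:0] imm=144 = $144

bra $2; pop b; sum b, c; cpi $144, d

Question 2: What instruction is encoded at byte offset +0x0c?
@+0c  little-endian(f4 37) = 0x37f4
  op=0x37f4>>10=0xd ⇒ bra (J)
  imm@[9:0]=0x3f4 (s10→-12) ⇒ $-12

bra $-12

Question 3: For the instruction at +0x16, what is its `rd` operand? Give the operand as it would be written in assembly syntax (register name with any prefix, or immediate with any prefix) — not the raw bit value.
b

+0x16: c0 9d ⇒ word 0x9dc0 (little)
  opcode bits[15:10]=0x27: sub/RR
  rd@[9:8]=0x1 ⇒ b
  rs@[7:6]=0x3 ⇒ d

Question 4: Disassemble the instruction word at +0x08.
hlt

@+08  little-endian(00 d4) = 0xd400
  op=0xd400>>10=0x35 ⇒ hlt (N)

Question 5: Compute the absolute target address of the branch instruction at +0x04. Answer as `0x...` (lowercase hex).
0x0f66

+0x04: 0c 34 ⇒ word 0x340c (little)
  op=0x340c>>10=0xd ⇒ bra (J)
  imm@[9:0]=0xc ⇒ $12
  target = base 0x0f54 + off 0x04 + 2 + imm 12 = 0x0f66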